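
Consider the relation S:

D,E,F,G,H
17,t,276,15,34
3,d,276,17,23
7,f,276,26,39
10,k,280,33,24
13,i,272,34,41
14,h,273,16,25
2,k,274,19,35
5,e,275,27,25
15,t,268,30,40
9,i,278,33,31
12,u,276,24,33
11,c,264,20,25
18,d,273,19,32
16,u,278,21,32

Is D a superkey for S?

Yes

All 14 rows have distinct D values, so D → (all attributes) holds and D is a superkey.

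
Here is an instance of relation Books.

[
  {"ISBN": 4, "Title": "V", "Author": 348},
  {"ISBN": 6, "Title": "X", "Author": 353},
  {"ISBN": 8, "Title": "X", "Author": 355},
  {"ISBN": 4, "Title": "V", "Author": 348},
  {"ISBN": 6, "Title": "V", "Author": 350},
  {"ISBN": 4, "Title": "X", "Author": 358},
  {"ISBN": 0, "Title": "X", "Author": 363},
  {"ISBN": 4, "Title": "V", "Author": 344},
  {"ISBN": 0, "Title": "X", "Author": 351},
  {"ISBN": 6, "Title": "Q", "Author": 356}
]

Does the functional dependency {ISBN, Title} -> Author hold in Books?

No

(ISBN=4, Title=V): 3 rows → Author takes values {348, 344} — violation
(ISBN=6, Title=X): 1 row → Author = 353 ✓
(ISBN=8, Title=X): 1 row → Author = 355 ✓
(ISBN=6, Title=V): 1 row → Author = 350 ✓
(ISBN=4, Title=X): 1 row → Author = 358 ✓
(ISBN=0, Title=X): 2 rows → Author takes values {363, 351} — violation
(ISBN=6, Title=Q): 1 row → Author = 356 ✓
Two rows agree on {ISBN, Title} but differ on Author, so {ISBN, Title} -> Author does not hold.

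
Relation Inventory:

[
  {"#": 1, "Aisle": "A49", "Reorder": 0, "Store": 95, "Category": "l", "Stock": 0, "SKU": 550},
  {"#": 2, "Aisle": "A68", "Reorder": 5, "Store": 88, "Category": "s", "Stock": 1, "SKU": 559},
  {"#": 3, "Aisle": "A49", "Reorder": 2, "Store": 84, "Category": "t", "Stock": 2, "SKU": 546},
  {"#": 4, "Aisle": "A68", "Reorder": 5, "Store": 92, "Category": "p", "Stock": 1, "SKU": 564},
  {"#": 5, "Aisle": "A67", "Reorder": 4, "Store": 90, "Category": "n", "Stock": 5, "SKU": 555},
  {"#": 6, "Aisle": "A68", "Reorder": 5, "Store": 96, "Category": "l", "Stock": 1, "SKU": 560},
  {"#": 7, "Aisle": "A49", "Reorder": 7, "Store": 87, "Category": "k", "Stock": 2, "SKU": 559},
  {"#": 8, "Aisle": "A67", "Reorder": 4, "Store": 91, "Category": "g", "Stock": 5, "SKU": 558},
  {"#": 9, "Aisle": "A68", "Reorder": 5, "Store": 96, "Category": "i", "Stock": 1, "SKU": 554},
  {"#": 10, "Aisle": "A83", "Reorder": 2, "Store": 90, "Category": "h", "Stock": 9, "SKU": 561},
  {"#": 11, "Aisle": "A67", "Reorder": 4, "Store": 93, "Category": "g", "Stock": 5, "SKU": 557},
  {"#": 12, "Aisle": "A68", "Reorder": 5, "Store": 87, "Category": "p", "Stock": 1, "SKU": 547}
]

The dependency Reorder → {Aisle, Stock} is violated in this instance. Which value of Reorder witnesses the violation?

Reorder=0: row 1 → {Aisle,Stock} = (A49, 0) ✓
Reorder=5: rows 2, 4, 6, 9, 12 → {Aisle,Stock} = (A68, 1), (A68, 1), (A68, 1), (A68, 1), (A68, 1) ✓
Reorder=2: rows 3, 10 → {Aisle,Stock} takes values {(A49, 2), (A83, 9)} — violation
Reorder=4: rows 5, 8, 11 → {Aisle,Stock} = (A67, 5), (A67, 5), (A67, 5) ✓
Reorder=7: row 7 → {Aisle,Stock} = (A49, 2) ✓
The only Reorder value with inconsistent RHS is Reorder=2.

2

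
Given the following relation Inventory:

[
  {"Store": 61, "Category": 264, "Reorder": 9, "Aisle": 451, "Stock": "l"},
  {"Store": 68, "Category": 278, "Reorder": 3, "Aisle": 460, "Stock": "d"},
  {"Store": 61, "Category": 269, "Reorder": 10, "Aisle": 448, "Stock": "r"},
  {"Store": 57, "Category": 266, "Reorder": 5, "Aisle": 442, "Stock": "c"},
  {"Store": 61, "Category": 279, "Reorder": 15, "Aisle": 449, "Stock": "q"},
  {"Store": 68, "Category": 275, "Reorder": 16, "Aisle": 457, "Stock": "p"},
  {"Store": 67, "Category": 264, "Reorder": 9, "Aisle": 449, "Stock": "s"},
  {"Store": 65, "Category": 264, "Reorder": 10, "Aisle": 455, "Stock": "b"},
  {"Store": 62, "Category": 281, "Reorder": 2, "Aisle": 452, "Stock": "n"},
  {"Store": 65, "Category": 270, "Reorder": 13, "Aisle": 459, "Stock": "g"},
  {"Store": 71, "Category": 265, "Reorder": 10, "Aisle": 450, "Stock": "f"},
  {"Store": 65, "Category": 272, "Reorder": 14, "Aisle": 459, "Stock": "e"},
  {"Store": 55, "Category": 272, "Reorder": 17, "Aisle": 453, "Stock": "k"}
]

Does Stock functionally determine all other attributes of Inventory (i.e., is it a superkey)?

Yes

All 13 rows have distinct Stock values, so Stock → (all attributes) holds and Stock is a superkey.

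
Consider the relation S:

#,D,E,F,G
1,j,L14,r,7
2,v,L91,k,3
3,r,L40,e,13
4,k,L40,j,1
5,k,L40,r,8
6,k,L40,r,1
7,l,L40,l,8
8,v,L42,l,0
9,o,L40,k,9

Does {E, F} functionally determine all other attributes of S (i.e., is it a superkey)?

No

Rows 5 and 6 have the same {E, F} value (E=L40, F=r) but are distinct tuples, so {E, F} does not determine every attribute — not a superkey.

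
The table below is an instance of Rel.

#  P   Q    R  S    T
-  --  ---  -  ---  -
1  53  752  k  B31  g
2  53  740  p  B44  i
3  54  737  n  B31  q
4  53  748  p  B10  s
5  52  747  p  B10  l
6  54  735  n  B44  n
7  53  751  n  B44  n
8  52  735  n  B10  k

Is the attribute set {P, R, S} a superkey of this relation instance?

Yes

All 8 rows have distinct {P, R, S} values, so {P, R, S} → (all attributes) holds and {P, R, S} is a superkey.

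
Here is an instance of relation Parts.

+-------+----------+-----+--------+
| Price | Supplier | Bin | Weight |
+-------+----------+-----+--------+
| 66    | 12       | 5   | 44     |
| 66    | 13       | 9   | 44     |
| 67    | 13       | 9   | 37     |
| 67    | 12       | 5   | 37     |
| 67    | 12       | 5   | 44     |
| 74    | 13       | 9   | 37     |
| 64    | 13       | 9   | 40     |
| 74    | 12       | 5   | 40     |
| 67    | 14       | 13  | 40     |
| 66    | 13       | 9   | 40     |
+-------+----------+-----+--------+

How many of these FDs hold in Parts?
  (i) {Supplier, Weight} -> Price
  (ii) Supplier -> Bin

1

(i) {Supplier, Weight} -> Price: (Supplier=12, Weight=44): 2 rows → Price takes values {66, 67} — violation; (Supplier=13, Weight=37): 2 rows → Price takes values {67, 74} — violation; (Supplier=13, Weight=40): 2 rows → Price takes values {64, 66} — violation — fails.
(ii) Supplier -> Bin: every LHS value maps to a single RHS value — holds.
1 of the 2 dependencies holds.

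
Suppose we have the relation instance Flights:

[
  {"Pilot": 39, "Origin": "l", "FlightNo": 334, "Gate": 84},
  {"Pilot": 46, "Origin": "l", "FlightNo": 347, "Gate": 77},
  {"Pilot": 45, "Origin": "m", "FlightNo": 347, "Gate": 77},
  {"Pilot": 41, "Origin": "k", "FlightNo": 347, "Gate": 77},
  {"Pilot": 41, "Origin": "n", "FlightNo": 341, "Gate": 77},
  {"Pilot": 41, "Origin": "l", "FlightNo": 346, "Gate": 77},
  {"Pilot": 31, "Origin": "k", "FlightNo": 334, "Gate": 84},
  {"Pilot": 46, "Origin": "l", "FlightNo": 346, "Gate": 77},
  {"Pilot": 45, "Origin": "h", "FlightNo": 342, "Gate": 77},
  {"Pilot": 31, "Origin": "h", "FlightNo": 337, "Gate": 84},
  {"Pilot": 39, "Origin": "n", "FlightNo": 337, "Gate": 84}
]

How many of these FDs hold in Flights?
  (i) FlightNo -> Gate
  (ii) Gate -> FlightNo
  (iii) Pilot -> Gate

2

(i) FlightNo -> Gate: every LHS value maps to a single RHS value — holds.
(ii) Gate -> FlightNo: Gate=84: 4 rows → FlightNo takes values {334, 337} — violation; Gate=77: 7 rows → FlightNo takes values {347, 341, 346, 342} — violation — fails.
(iii) Pilot -> Gate: every LHS value maps to a single RHS value — holds.
2 of the 3 dependencies hold.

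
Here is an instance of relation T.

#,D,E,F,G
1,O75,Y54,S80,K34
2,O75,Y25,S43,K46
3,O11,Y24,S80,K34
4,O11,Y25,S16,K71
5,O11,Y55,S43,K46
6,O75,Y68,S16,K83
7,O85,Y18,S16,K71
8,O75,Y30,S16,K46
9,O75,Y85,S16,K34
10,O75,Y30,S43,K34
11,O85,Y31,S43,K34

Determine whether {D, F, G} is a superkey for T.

Yes

All 11 rows have distinct {D, F, G} values, so {D, F, G} → (all attributes) holds and {D, F, G} is a superkey.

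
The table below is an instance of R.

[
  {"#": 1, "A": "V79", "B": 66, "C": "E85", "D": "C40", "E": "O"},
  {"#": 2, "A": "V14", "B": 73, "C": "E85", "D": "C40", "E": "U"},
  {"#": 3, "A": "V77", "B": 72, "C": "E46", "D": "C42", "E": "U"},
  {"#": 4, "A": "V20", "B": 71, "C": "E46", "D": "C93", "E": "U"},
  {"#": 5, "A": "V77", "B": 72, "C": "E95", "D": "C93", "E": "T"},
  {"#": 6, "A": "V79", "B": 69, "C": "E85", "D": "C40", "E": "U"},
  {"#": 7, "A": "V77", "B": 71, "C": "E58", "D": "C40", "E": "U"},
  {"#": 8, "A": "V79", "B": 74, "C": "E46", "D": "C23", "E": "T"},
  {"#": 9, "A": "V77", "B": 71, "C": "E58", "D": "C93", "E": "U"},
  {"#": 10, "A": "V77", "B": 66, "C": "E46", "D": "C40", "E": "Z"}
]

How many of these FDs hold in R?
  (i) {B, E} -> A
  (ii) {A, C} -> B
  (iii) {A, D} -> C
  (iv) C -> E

0

(i) {B, E} -> A: (B=71, E=U): rows 4, 7, 9 → A takes values {V20, V77} — violation — fails.
(ii) {A, C} -> B: (A=V79, C=E85): rows 1, 6 → B takes values {66, 69} — violation; (A=V77, C=E46): rows 3, 10 → B takes values {72, 66} — violation — fails.
(iii) {A, D} -> C: (A=V77, D=C93): rows 5, 9 → C takes values {E95, E58} — violation; (A=V77, D=C40): rows 7, 10 → C takes values {E58, E46} — violation — fails.
(iv) C -> E: C=E85: rows 1, 2, 6 → E takes values {O, U} — violation; C=E46: rows 3, 4, 8, 10 → E takes values {U, T, Z} — violation — fails.
None of the 4 dependencies hold.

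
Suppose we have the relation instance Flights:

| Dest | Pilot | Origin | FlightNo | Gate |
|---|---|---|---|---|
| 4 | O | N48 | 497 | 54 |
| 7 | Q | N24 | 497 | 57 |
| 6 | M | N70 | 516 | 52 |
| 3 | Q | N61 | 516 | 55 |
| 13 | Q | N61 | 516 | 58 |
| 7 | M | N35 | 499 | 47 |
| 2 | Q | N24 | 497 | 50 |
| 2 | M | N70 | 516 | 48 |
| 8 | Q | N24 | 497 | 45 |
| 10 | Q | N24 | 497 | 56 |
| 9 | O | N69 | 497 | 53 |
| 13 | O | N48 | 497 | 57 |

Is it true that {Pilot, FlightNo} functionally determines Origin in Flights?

No

(Pilot=O, FlightNo=497): 3 rows → Origin takes values {N48, N69} — violation
(Pilot=Q, FlightNo=497): 4 rows → Origin = N24, N24, N24, N24 ✓
(Pilot=M, FlightNo=516): 2 rows → Origin = N70, N70 ✓
(Pilot=Q, FlightNo=516): 2 rows → Origin = N61, N61 ✓
(Pilot=M, FlightNo=499): 1 row → Origin = N35 ✓
Two rows agree on {Pilot, FlightNo} but differ on Origin, so {Pilot, FlightNo} → Origin does not hold.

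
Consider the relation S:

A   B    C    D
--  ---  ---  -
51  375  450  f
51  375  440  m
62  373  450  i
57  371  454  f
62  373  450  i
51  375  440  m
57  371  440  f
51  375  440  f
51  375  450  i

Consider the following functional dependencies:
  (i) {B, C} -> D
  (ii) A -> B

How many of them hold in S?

(i) {B, C} -> D: (B=375, C=450): 2 rows → D takes values {f, i} — violation; (B=375, C=440): 3 rows → D takes values {m, f} — violation — fails.
(ii) A -> B: every LHS value maps to a single RHS value — holds.
1 of the 2 dependencies holds.

1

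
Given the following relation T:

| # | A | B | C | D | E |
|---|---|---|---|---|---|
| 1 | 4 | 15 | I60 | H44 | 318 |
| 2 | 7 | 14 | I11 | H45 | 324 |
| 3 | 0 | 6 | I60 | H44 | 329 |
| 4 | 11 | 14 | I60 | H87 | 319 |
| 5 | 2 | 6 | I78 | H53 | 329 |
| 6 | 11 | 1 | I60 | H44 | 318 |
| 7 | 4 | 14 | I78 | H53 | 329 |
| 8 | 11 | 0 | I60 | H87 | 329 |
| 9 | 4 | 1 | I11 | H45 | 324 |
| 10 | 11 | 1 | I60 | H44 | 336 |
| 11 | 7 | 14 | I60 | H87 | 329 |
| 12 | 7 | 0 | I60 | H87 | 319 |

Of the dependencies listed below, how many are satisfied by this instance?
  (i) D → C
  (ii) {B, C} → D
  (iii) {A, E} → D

3

(i) D → C: every LHS value maps to a single RHS value — holds.
(ii) {B, C} → D: every LHS value maps to a single RHS value — holds.
(iii) {A, E} → D: every LHS value maps to a single RHS value — holds.
3 of the 3 dependencies hold.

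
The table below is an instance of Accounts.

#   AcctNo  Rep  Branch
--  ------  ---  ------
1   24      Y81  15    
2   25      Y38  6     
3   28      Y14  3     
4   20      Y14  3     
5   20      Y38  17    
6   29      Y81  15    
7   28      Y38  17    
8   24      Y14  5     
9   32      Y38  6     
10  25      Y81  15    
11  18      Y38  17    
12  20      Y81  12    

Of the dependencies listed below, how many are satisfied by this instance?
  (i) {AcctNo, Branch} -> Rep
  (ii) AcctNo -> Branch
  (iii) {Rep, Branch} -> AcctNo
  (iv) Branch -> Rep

2

(i) {AcctNo, Branch} -> Rep: every LHS value maps to a single RHS value — holds.
(ii) AcctNo -> Branch: AcctNo=24: rows 1, 8 → Branch takes values {15, 5} — violation; AcctNo=25: rows 2, 10 → Branch takes values {6, 15} — violation; AcctNo=28: rows 3, 7 → Branch takes values {3, 17} — violation; AcctNo=20: rows 4, 5, 12 → Branch takes values {3, 17, 12} — violation — fails.
(iii) {Rep, Branch} -> AcctNo: (Rep=Y81, Branch=15): rows 1, 6, 10 → AcctNo takes values {24, 29, 25} — violation; (Rep=Y38, Branch=6): rows 2, 9 → AcctNo takes values {25, 32} — violation; (Rep=Y14, Branch=3): rows 3, 4 → AcctNo takes values {28, 20} — violation; (Rep=Y38, Branch=17): rows 5, 7, 11 → AcctNo takes values {20, 28, 18} — violation — fails.
(iv) Branch -> Rep: every LHS value maps to a single RHS value — holds.
2 of the 4 dependencies hold.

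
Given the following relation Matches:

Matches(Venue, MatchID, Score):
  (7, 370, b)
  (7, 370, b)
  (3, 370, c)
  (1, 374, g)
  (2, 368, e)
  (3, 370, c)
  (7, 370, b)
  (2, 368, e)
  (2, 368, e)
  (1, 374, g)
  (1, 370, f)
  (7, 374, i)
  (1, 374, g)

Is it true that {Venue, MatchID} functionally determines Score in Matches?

Yes

(Venue=7, MatchID=370): 3 rows → Score = b, b, b ✓
(Venue=3, MatchID=370): 2 rows → Score = c, c ✓
(Venue=1, MatchID=374): 3 rows → Score = g, g, g ✓
(Venue=2, MatchID=368): 3 rows → Score = e, e, e ✓
(Venue=1, MatchID=370): 1 row → Score = f ✓
(Venue=7, MatchID=374): 1 row → Score = i ✓
Every {Venue, MatchID} value is associated with a single Score value, so {Venue, MatchID} → Score holds.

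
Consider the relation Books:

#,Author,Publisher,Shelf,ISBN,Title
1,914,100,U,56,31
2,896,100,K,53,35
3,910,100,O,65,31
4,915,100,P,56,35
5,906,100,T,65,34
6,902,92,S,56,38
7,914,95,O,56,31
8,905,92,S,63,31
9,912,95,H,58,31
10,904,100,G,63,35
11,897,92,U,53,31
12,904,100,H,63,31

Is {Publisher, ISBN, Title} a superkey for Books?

Yes

All 12 rows have distinct {Publisher, ISBN, Title} values, so {Publisher, ISBN, Title} → (all attributes) holds and {Publisher, ISBN, Title} is a superkey.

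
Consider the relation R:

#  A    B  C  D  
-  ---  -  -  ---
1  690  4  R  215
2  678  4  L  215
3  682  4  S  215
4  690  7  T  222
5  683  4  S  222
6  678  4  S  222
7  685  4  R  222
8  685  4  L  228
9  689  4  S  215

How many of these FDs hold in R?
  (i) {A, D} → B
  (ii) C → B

2

(i) {A, D} → B: every LHS value maps to a single RHS value — holds.
(ii) C → B: every LHS value maps to a single RHS value — holds.
2 of the 2 dependencies hold.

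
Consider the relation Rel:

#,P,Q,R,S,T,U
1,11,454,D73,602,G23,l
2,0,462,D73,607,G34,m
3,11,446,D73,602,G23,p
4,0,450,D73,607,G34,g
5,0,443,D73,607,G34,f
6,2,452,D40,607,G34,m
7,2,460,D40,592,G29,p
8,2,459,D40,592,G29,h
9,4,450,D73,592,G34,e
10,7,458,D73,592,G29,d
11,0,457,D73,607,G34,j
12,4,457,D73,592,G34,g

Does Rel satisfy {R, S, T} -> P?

Yes

(R=D73, S=602, T=G23): rows 1, 3 → P = 11, 11 ✓
(R=D73, S=607, T=G34): rows 2, 4, 5, 11 → P = 0, 0, 0, 0 ✓
(R=D40, S=607, T=G34): row 6 → P = 2 ✓
(R=D40, S=592, T=G29): rows 7, 8 → P = 2, 2 ✓
(R=D73, S=592, T=G34): rows 9, 12 → P = 4, 4 ✓
(R=D73, S=592, T=G29): row 10 → P = 7 ✓
Every {R, S, T} value is associated with a single P value, so {R, S, T} -> P holds.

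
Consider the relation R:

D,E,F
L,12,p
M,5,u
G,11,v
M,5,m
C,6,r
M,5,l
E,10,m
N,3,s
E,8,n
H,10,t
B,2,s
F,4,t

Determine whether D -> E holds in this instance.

No

D=L: 1 row → E = 12 ✓
D=M: 3 rows → E = 5, 5, 5 ✓
D=G: 1 row → E = 11 ✓
D=C: 1 row → E = 6 ✓
D=E: 2 rows → E takes values {10, 8} — violation
D=N: 1 row → E = 3 ✓
D=H: 1 row → E = 10 ✓
D=B: 1 row → E = 2 ✓
D=F: 1 row → E = 4 ✓
Two rows agree on D but differ on E, so D -> E does not hold.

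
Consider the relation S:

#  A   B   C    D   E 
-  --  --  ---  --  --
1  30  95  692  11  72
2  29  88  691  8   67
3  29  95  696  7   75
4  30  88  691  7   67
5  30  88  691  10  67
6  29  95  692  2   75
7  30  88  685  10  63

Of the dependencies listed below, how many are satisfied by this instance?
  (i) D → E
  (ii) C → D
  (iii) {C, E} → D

0

(i) D → E: D=7: rows 3, 4 → E takes values {75, 67} — violation; D=10: rows 5, 7 → E takes values {67, 63} — violation — fails.
(ii) C → D: C=692: rows 1, 6 → D takes values {11, 2} — violation; C=691: rows 2, 4, 5 → D takes values {8, 7, 10} — violation — fails.
(iii) {C, E} → D: (C=691, E=67): rows 2, 4, 5 → D takes values {8, 7, 10} — violation — fails.
None of the 3 dependencies hold.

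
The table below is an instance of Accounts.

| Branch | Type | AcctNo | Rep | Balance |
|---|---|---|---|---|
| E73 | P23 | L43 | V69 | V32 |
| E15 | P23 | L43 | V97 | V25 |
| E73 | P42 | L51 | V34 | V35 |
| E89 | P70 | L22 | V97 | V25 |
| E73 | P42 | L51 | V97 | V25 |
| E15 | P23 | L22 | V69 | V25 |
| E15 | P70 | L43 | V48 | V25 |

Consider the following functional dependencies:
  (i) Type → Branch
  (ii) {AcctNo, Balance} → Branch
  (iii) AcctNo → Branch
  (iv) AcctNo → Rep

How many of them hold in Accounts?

(i) Type → Branch: Type=P23: 3 rows → Branch takes values {E73, E15} — violation; Type=P70: 2 rows → Branch takes values {E89, E15} — violation — fails.
(ii) {AcctNo, Balance} → Branch: (AcctNo=L22, Balance=V25): 2 rows → Branch takes values {E89, E15} — violation — fails.
(iii) AcctNo → Branch: AcctNo=L43: 3 rows → Branch takes values {E73, E15} — violation; AcctNo=L22: 2 rows → Branch takes values {E89, E15} — violation — fails.
(iv) AcctNo → Rep: AcctNo=L43: 3 rows → Rep takes values {V69, V97, V48} — violation; AcctNo=L51: 2 rows → Rep takes values {V34, V97} — violation; AcctNo=L22: 2 rows → Rep takes values {V97, V69} — violation — fails.
None of the 4 dependencies hold.

0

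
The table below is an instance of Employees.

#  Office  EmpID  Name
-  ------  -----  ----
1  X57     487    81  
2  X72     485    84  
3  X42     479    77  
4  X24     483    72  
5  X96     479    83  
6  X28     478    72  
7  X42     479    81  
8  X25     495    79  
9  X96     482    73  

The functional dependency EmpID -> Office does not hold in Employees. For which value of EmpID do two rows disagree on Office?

EmpID=487: row 1 → Office = X57 ✓
EmpID=485: row 2 → Office = X72 ✓
EmpID=479: rows 3, 5, 7 → Office takes values {X42, X96} — violation
EmpID=483: row 4 → Office = X24 ✓
EmpID=478: row 6 → Office = X28 ✓
EmpID=495: row 8 → Office = X25 ✓
EmpID=482: row 9 → Office = X96 ✓
The only EmpID value with inconsistent Office is EmpID=479.

479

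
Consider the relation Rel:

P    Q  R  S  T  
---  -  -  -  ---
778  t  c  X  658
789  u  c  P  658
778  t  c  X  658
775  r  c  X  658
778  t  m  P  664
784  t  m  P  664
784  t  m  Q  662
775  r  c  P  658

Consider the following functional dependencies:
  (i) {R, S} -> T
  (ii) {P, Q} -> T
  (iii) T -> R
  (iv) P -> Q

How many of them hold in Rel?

3

(i) {R, S} -> T: every LHS value maps to a single RHS value — holds.
(ii) {P, Q} -> T: (P=778, Q=t): 3 rows → T takes values {658, 664} — violation; (P=784, Q=t): 2 rows → T takes values {664, 662} — violation — fails.
(iii) T -> R: every LHS value maps to a single RHS value — holds.
(iv) P -> Q: every LHS value maps to a single RHS value — holds.
3 of the 4 dependencies hold.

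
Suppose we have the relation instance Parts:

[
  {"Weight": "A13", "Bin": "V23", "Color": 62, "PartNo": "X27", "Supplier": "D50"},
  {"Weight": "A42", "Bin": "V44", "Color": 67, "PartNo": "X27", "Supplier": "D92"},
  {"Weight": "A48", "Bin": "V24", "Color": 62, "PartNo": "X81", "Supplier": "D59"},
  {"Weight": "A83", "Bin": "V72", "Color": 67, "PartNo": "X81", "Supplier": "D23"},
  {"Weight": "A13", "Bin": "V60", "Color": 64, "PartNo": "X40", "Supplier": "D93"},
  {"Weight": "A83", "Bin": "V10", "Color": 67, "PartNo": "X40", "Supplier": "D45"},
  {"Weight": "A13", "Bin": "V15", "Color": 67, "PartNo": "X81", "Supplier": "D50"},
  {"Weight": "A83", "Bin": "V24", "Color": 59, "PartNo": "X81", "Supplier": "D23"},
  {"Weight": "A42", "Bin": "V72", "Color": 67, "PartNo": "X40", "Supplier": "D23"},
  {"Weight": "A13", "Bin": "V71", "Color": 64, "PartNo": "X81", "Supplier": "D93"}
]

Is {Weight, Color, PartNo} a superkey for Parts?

All 10 rows have distinct {Weight, Color, PartNo} values, so {Weight, Color, PartNo} → (all attributes) holds and {Weight, Color, PartNo} is a superkey.

Yes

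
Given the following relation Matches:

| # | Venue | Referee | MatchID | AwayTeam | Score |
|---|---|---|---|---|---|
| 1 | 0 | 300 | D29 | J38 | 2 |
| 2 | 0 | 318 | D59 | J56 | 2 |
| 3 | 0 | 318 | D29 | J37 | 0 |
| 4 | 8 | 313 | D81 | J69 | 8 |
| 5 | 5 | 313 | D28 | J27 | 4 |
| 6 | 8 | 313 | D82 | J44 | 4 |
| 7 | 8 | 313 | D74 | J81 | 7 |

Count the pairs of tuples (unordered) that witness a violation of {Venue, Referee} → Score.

(Venue=0, Referee=318): violating pairs (2,3) — 1 pair.
(Venue=8, Referee=313): violating pairs (4,6), (4,7), (6,7) — 3 pairs.

4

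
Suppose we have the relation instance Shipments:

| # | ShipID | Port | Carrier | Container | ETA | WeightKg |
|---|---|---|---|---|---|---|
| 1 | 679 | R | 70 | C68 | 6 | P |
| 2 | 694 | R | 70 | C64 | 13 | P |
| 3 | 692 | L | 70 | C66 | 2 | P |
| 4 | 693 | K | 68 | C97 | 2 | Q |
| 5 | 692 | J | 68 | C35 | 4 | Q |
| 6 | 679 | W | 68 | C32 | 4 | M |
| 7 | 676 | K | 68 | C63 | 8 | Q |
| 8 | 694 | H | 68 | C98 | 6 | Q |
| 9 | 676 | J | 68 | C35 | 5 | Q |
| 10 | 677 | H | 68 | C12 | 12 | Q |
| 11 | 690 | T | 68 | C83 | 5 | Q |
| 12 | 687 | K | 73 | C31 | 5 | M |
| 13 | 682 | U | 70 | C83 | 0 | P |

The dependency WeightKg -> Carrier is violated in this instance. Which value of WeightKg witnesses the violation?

WeightKg=P: rows 1, 2, 3, 13 → Carrier = 70, 70, 70, 70 ✓
WeightKg=Q: rows 4, 5, 7, 8, 9, 10, 11 → Carrier = 68, 68, 68, 68, 68, 68, 68 ✓
WeightKg=M: rows 6, 12 → Carrier takes values {68, 73} — violation
The only WeightKg value with inconsistent Carrier is WeightKg=M.

M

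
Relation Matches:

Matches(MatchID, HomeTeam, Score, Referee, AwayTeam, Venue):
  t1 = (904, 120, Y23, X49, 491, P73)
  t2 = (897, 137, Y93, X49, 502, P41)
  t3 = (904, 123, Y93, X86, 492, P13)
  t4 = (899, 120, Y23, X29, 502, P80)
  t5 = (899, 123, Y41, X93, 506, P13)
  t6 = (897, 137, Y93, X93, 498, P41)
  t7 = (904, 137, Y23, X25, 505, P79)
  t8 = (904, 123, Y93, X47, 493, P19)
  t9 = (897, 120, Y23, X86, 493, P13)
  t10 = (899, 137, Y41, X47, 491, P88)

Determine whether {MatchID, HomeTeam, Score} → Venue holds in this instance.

(MatchID=904, HomeTeam=120, Score=Y23): row 1 → Venue = P73 ✓
(MatchID=897, HomeTeam=137, Score=Y93): rows 2, 6 → Venue = P41, P41 ✓
(MatchID=904, HomeTeam=123, Score=Y93): rows 3, 8 → Venue takes values {P13, P19} — violation
(MatchID=899, HomeTeam=120, Score=Y23): row 4 → Venue = P80 ✓
(MatchID=899, HomeTeam=123, Score=Y41): row 5 → Venue = P13 ✓
(MatchID=904, HomeTeam=137, Score=Y23): row 7 → Venue = P79 ✓
(MatchID=897, HomeTeam=120, Score=Y23): row 9 → Venue = P13 ✓
(MatchID=899, HomeTeam=137, Score=Y41): row 10 → Venue = P88 ✓
Two rows agree on {MatchID, HomeTeam, Score} but differ on Venue, so {MatchID, HomeTeam, Score} → Venue does not hold.

No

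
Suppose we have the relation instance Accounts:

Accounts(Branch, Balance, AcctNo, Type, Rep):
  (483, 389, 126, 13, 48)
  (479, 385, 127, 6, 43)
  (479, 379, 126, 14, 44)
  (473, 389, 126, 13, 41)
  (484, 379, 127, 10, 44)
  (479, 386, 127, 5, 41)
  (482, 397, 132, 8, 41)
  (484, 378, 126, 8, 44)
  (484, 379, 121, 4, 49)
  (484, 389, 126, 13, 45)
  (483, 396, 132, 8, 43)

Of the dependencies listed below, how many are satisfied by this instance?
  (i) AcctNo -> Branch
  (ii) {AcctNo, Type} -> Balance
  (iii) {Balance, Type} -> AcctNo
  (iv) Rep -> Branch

(i) AcctNo -> Branch: AcctNo=126: 5 rows → Branch takes values {483, 479, 473, 484} — violation; AcctNo=127: 3 rows → Branch takes values {479, 484} — violation; AcctNo=132: 2 rows → Branch takes values {482, 483} — violation — fails.
(ii) {AcctNo, Type} -> Balance: (AcctNo=132, Type=8): 2 rows → Balance takes values {397, 396} — violation — fails.
(iii) {Balance, Type} -> AcctNo: every LHS value maps to a single RHS value — holds.
(iv) Rep -> Branch: Rep=43: 2 rows → Branch takes values {479, 483} — violation; Rep=44: 3 rows → Branch takes values {479, 484} — violation; Rep=41: 3 rows → Branch takes values {473, 479, 482} — violation — fails.
1 of the 4 dependencies holds.

1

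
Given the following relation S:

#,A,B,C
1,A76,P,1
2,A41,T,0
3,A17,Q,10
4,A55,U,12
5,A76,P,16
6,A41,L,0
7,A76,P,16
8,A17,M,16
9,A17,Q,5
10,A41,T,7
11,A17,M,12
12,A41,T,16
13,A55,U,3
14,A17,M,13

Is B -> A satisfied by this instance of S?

B=P: rows 1, 5, 7 → A = A76, A76, A76 ✓
B=T: rows 2, 10, 12 → A = A41, A41, A41 ✓
B=Q: rows 3, 9 → A = A17, A17 ✓
B=U: rows 4, 13 → A = A55, A55 ✓
B=L: row 6 → A = A41 ✓
B=M: rows 8, 11, 14 → A = A17, A17, A17 ✓
Every B value is associated with a single A value, so B -> A holds.

Yes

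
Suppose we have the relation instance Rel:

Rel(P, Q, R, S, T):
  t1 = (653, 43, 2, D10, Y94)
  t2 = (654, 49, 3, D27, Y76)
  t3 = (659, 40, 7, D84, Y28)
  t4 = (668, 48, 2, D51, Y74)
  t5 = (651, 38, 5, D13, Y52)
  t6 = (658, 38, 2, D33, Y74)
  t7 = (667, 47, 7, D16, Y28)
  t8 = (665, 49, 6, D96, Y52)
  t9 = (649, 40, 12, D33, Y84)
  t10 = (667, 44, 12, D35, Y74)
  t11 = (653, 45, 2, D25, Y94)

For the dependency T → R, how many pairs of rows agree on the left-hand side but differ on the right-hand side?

3

T=Y94: all 2 rows agree on R — 0 pairs.
T=Y28: all 2 rows agree on R — 0 pairs.
T=Y74: violating pairs (4,10), (6,10) — 2 pairs.
T=Y52: violating pairs (5,8) — 1 pair.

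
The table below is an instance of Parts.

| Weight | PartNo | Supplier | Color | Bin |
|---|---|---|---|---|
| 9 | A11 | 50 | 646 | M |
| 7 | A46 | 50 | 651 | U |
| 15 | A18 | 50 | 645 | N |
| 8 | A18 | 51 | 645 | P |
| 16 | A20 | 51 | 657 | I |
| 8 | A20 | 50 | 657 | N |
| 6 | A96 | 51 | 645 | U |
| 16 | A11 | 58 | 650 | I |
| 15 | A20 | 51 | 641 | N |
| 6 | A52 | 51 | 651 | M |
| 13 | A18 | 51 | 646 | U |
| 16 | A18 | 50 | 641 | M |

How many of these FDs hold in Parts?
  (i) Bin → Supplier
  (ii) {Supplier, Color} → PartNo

0

(i) Bin → Supplier: Bin=M: 3 rows → Supplier takes values {50, 51} — violation; Bin=U: 3 rows → Supplier takes values {50, 51} — violation; Bin=N: 3 rows → Supplier takes values {50, 51} — violation; Bin=I: 2 rows → Supplier takes values {51, 58} — violation — fails.
(ii) {Supplier, Color} → PartNo: (Supplier=51, Color=645): 2 rows → PartNo takes values {A18, A96} — violation — fails.
None of the 2 dependencies hold.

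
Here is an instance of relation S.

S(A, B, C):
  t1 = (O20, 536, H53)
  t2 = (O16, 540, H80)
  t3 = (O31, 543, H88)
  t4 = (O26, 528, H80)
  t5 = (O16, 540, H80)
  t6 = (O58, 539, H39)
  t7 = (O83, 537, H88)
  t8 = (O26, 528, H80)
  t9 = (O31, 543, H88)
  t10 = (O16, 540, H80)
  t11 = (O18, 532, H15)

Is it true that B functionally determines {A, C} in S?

B=536: row 1 → {A,C} = (O20, H53) ✓
B=540: rows 2, 5, 10 → {A,C} = (O16, H80), (O16, H80), (O16, H80) ✓
B=543: rows 3, 9 → {A,C} = (O31, H88), (O31, H88) ✓
B=528: rows 4, 8 → {A,C} = (O26, H80), (O26, H80) ✓
B=539: row 6 → {A,C} = (O58, H39) ✓
B=537: row 7 → {A,C} = (O83, H88) ✓
B=532: row 11 → {A,C} = (O18, H15) ✓
Every B value is associated with a single {A, C} value, so B → {A, C} holds.

Yes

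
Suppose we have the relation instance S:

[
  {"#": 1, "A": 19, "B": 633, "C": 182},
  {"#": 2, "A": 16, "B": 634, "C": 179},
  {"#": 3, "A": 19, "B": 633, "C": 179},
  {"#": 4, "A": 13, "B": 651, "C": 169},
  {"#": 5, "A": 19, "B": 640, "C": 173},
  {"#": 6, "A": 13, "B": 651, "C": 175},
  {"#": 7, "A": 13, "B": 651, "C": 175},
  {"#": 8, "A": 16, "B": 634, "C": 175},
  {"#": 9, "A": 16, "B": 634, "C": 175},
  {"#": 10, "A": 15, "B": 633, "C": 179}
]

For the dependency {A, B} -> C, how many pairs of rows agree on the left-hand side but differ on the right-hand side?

5

(A=19, B=633): violating pairs (1,3) — 1 pair.
(A=16, B=634): violating pairs (2,8), (2,9) — 2 pairs.
(A=13, B=651): violating pairs (4,6), (4,7) — 2 pairs.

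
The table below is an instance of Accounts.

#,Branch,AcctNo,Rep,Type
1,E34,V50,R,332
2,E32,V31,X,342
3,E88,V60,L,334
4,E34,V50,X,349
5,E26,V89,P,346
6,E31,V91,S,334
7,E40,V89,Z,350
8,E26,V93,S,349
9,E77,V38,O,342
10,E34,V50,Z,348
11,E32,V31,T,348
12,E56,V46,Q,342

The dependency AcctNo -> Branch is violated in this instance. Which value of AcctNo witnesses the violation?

AcctNo=V50: rows 1, 4, 10 → Branch = E34, E34, E34 ✓
AcctNo=V31: rows 2, 11 → Branch = E32, E32 ✓
AcctNo=V60: row 3 → Branch = E88 ✓
AcctNo=V89: rows 5, 7 → Branch takes values {E26, E40} — violation
AcctNo=V91: row 6 → Branch = E31 ✓
AcctNo=V93: row 8 → Branch = E26 ✓
AcctNo=V38: row 9 → Branch = E77 ✓
AcctNo=V46: row 12 → Branch = E56 ✓
The only AcctNo value with inconsistent Branch is AcctNo=V89.

V89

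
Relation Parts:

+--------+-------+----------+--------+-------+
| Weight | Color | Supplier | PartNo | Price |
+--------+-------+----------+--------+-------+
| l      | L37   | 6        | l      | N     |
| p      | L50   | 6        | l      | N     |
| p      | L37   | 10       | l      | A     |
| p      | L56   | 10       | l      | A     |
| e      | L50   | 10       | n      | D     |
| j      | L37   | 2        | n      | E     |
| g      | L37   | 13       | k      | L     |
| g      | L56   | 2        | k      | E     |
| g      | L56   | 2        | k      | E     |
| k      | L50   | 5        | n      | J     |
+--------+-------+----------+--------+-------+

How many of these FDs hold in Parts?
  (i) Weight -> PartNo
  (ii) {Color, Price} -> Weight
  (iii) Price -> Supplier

(i) Weight -> PartNo: every LHS value maps to a single RHS value — holds.
(ii) {Color, Price} -> Weight: every LHS value maps to a single RHS value — holds.
(iii) Price -> Supplier: every LHS value maps to a single RHS value — holds.
3 of the 3 dependencies hold.

3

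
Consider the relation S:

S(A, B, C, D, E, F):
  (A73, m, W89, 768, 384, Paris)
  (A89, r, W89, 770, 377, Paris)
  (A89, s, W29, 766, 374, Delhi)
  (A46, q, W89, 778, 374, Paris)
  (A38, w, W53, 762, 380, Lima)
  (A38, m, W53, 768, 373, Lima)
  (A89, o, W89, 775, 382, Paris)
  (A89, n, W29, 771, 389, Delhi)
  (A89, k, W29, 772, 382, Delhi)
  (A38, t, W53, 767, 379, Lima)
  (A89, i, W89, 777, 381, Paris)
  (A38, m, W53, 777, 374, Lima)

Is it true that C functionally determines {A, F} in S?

C=W89: 5 rows → {A,F} takes values {(A73, Paris), (A89, Paris), (A46, Paris)} — violation
C=W29: 3 rows → {A,F} = (A89, Delhi), (A89, Delhi), (A89, Delhi) ✓
C=W53: 4 rows → {A,F} = (A38, Lima), (A38, Lima), (A38, Lima), (A38, Lima) ✓
Two rows agree on C but differ on {A, F}, so C -> {A, F} does not hold.

No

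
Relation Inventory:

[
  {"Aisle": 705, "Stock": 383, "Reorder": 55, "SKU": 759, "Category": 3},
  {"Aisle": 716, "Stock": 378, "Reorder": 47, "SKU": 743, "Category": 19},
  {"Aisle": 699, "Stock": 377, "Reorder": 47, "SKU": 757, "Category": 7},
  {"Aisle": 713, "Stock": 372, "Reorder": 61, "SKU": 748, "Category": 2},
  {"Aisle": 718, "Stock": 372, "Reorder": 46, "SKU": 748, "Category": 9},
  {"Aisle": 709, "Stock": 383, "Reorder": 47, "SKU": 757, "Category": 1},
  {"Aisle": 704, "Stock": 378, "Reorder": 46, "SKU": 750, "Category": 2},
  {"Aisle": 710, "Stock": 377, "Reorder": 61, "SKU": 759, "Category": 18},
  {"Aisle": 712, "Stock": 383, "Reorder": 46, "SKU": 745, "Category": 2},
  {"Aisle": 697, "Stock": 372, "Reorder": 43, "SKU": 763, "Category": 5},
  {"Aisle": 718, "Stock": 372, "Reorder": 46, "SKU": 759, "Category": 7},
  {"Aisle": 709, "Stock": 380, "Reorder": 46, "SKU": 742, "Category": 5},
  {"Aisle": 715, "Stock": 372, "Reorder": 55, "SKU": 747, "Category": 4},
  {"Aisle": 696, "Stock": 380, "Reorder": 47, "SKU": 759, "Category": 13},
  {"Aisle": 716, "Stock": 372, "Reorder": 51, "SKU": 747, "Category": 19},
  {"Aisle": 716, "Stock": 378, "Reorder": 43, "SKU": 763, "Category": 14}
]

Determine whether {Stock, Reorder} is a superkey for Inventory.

Two distinct rows share (Stock=372, Reorder=46), so {Stock, Reorder} does not determine every attribute — not a superkey.

No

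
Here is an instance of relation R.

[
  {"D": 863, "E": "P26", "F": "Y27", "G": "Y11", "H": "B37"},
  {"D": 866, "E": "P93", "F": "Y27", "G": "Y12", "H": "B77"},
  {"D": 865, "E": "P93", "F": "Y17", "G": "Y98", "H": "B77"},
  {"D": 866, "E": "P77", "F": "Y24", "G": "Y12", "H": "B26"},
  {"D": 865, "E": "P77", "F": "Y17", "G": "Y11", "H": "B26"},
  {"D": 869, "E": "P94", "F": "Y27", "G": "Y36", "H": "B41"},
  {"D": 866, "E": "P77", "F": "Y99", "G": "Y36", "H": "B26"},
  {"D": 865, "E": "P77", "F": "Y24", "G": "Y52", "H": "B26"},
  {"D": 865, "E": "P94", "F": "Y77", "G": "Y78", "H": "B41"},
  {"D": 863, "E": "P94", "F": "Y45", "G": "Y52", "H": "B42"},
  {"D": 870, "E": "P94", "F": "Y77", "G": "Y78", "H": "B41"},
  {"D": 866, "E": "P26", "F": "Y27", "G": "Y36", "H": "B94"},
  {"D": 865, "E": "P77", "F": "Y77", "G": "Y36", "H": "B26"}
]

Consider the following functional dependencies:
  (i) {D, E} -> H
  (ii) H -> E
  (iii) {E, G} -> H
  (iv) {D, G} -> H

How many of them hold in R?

(i) {D, E} -> H: every LHS value maps to a single RHS value — holds.
(ii) H -> E: every LHS value maps to a single RHS value — holds.
(iii) {E, G} -> H: every LHS value maps to a single RHS value — holds.
(iv) {D, G} -> H: (D=866, G=Y12): 2 rows → H takes values {B77, B26} — violation; (D=866, G=Y36): 2 rows → H takes values {B26, B94} — violation — fails.
3 of the 4 dependencies hold.

3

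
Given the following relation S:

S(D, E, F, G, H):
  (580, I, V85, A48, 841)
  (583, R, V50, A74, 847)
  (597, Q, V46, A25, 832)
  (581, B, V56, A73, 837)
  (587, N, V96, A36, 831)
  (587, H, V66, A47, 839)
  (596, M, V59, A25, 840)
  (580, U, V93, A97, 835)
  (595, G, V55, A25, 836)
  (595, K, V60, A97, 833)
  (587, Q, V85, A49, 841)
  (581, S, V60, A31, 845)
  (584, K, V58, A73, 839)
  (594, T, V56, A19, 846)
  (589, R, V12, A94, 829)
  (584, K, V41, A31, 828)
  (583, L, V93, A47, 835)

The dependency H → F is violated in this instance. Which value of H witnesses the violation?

839

H=841: 2 rows → F = V85, V85 ✓
H=847: 1 row → F = V50 ✓
H=832: 1 row → F = V46 ✓
H=837: 1 row → F = V56 ✓
H=831: 1 row → F = V96 ✓
H=839: 2 rows → F takes values {V66, V58} — violation
H=840: 1 row → F = V59 ✓
H=835: 2 rows → F = V93, V93 ✓
H=836: 1 row → F = V55 ✓
H=833: 1 row → F = V60 ✓
H=845: 1 row → F = V60 ✓
H=846: 1 row → F = V56 ✓
H=829: 1 row → F = V12 ✓
H=828: 1 row → F = V41 ✓
The only H value with inconsistent F is H=839.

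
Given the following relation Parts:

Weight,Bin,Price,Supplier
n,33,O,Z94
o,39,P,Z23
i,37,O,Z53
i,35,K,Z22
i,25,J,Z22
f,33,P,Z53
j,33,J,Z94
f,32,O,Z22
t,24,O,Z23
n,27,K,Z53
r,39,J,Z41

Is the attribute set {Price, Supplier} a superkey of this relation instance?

Yes

All 11 rows have distinct {Price, Supplier} values, so {Price, Supplier} → (all attributes) holds and {Price, Supplier} is a superkey.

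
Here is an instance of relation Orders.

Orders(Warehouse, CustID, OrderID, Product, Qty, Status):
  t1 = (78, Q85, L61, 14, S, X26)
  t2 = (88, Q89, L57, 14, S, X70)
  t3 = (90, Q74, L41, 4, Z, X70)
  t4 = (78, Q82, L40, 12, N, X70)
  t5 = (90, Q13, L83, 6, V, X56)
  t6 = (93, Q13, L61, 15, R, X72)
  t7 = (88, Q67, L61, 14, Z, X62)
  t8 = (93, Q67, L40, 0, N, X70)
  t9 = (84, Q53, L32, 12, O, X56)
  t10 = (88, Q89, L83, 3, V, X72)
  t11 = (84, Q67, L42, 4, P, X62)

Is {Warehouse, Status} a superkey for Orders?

Yes

All 11 rows have distinct {Warehouse, Status} values, so {Warehouse, Status} → (all attributes) holds and {Warehouse, Status} is a superkey.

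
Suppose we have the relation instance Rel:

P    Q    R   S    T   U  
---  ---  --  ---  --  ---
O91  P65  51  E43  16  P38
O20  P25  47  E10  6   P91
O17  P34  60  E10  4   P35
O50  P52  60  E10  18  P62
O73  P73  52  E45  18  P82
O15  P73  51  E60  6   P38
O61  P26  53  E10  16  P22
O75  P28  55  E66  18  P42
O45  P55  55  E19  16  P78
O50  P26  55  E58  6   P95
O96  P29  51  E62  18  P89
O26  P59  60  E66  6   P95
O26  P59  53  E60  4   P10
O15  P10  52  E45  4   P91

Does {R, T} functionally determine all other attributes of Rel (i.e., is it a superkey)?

All 14 rows have distinct {R, T} values, so {R, T} → (all attributes) holds and {R, T} is a superkey.

Yes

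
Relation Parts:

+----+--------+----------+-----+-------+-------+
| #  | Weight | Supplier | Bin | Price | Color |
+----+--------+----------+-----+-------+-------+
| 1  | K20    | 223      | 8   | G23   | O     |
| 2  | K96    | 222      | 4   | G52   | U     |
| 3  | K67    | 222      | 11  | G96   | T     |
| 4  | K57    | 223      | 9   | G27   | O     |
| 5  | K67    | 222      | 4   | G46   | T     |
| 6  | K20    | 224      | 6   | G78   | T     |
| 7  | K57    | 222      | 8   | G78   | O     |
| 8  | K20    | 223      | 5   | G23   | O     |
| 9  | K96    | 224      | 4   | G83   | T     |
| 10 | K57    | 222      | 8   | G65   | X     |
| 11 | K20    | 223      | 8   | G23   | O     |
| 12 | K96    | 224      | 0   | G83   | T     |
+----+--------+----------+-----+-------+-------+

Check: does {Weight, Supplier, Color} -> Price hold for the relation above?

No

(Weight=K20, Supplier=223, Color=O): rows 1, 8, 11 → Price = G23, G23, G23 ✓
(Weight=K96, Supplier=222, Color=U): row 2 → Price = G52 ✓
(Weight=K67, Supplier=222, Color=T): rows 3, 5 → Price takes values {G96, G46} — violation
(Weight=K57, Supplier=223, Color=O): row 4 → Price = G27 ✓
(Weight=K20, Supplier=224, Color=T): row 6 → Price = G78 ✓
(Weight=K57, Supplier=222, Color=O): row 7 → Price = G78 ✓
(Weight=K96, Supplier=224, Color=T): rows 9, 12 → Price = G83, G83 ✓
(Weight=K57, Supplier=222, Color=X): row 10 → Price = G65 ✓
Two rows agree on {Weight, Supplier, Color} but differ on Price, so {Weight, Supplier, Color} -> Price does not hold.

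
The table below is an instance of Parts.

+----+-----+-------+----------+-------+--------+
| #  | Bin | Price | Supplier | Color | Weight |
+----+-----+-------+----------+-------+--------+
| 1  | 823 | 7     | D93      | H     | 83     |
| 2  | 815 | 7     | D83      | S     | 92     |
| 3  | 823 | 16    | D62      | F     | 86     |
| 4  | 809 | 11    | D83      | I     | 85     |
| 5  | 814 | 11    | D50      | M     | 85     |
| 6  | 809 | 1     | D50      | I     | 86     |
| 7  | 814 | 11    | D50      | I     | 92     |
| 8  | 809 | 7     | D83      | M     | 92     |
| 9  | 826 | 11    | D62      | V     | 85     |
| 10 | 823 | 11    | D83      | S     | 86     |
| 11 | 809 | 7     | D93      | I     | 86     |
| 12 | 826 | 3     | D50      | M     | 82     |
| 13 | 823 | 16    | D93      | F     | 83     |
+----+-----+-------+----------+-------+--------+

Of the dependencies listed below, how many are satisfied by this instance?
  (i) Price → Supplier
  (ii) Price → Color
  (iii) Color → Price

(i) Price → Supplier: Price=7: rows 1, 2, 8, 11 → Supplier takes values {D93, D83} — violation; Price=16: rows 3, 13 → Supplier takes values {D62, D93} — violation; Price=11: rows 4, 5, 7, 9, 10 → Supplier takes values {D83, D50, D62} — violation — fails.
(ii) Price → Color: Price=7: rows 1, 2, 8, 11 → Color takes values {H, S, M, I} — violation; Price=11: rows 4, 5, 7, 9, 10 → Color takes values {I, M, V, S} — violation — fails.
(iii) Color → Price: Color=S: rows 2, 10 → Price takes values {7, 11} — violation; Color=I: rows 4, 6, 7, 11 → Price takes values {11, 1, 7} — violation; Color=M: rows 5, 8, 12 → Price takes values {11, 7, 3} — violation — fails.
None of the 3 dependencies hold.

0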